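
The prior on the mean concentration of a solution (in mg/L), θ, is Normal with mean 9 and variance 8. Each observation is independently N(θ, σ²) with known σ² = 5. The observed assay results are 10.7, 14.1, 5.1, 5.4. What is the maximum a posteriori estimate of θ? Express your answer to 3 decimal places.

n = 4; x̄ = (10.7 + 14.1 + 5.1 + 5.4)/4 = 35.3/4 = 8.825.
For a Normal prior and Normal likelihood with known variance, the posterior is Normal; its mode equals its mean, the precision-weighted average.
Prior precision 1/σ₀² = 1/8 = 0.125; data precision n/σ² = 4/5 = 0.8.
θ̂ = (0.125·9 + 0.8·8.825) / (0.125 + 0.8) = 8.185/0.925 = 1637/185 ≈ 8.849.

θ̂_MAP = 8.849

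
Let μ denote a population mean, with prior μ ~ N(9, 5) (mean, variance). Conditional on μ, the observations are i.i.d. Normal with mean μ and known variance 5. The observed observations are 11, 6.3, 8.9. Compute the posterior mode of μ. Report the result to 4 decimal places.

n = 3; x̄ = (11 + 6.3 + 8.9)/3 = 26.2/3 = 131/15 ≈ 8.7333.
For a Normal prior and Normal likelihood with known variance, the posterior is Normal; its mode equals its mean, the precision-weighted average.
Prior precision 1/σ₀² = 1/5 = 0.2; data precision n/σ² = 3/5 = 0.6.
μ̂ = (0.2·9 + 0.6·(131/15)) / (0.2 + 0.6) = 7.04/0.8 = 8.8000.

μ̂_MAP = 8.8000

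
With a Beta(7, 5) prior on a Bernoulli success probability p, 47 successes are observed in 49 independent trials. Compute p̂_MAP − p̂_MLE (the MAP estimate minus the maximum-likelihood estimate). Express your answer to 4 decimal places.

Posterior is Beta(54, 7); MAP = (54−1)/(61−2) = 53/59 ≈ 0.89831.
MLE ignores the prior: p̂_MLE = k/n = 47/49 ≈ 0.95918.
Difference = 53/59 − 47/49 = -176/2891 ≈ -0.0609.

MAP − MLE = -0.0609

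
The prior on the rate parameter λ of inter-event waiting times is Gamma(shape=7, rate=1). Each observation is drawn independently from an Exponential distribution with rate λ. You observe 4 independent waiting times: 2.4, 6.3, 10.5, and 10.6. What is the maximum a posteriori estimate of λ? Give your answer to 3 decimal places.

λ̂_MAP = 0.325

The Exponential(rate=λ) likelihood is ∝ λ^n e^(−λΣtᵢ). Here n = 4 and Σtᵢ = 2.4 + 6.3 + 10.5 + 10.6 = 29.8.
Posterior ∝ λ^6e^(−1λ) · λ^4e^(−29.8λ) = λ^10e^(−30.8λ), i.e. Gamma(11, 30.8).
Mode = (a−1)/b = 10/30.8 ≈ 0.325.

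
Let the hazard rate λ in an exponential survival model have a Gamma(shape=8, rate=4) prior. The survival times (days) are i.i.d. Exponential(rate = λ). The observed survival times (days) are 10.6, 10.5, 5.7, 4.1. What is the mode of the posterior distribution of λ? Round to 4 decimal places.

The Exponential(rate=λ) likelihood is ∝ λ^n e^(−λΣtᵢ). Here n = 4 and Σtᵢ = 10.6 + 10.5 + 5.7 + 4.1 = 30.9.
Posterior ∝ λ^7e^(−4λ) · λ^4e^(−30.9λ) = λ^11e^(−34.9λ), i.e. Gamma(12, 34.9).
Mode = (a−1)/b = 11/34.9 ≈ 0.3152.

λ̂_MAP = 0.3152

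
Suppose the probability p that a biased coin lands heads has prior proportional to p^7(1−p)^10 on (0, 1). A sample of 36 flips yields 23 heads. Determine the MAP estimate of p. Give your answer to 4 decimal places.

p̂_MAP = 0.5660

The prior density ∝ p^7(1−p)^10 is the kernel of Beta(8, 11).
Data: 23 successes in 36 trials. The binomial likelihood contributes p^23(1−p)^13, so the posterior is Beta(8+23, 11+13) = Beta(31, 24).
For Beta(a, b) with a, b > 1 the mode is (a−1)/(a+b−2) = 30/53 ≈ 0.5660.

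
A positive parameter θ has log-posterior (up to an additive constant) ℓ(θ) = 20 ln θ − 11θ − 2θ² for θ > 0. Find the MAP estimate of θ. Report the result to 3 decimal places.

θ̂_MAP = 1.250

ℓ'(θ) = 20/θ − 11 − 4θ. Setting this to zero and multiplying by θ: 4θ² + 11θ − 20 = 0.
θ = (−11 + √(11² + 4·4·20)) / (2·4) = (−11 + √441) / 8 = (−11 + 21)/8 = 5/4.
ℓ''(θ) = −20/θ² − 4 < 0, confirming a maximum.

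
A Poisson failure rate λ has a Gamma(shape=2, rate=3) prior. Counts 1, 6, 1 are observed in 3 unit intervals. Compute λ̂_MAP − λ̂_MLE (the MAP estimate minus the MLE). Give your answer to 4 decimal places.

MAP − MLE = -1.1667

Σxᵢ = 8. Posterior is Gamma(10, 6); MAP = (10−1)/6 = 9/6 ≈ 1.50000.
MLE = x̄ = 8/3 ≈ 2.66667.
Difference = 9/6 − 8/3 = -7/6 ≈ -1.1667.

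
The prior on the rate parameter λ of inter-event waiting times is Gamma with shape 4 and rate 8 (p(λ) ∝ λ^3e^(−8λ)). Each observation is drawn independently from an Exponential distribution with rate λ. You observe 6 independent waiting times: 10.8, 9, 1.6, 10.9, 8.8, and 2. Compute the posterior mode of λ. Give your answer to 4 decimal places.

The Exponential(rate=λ) likelihood is ∝ λ^n e^(−λΣtᵢ). Here n = 6 and Σtᵢ = 10.8 + 9 + 1.6 + 10.9 + 8.8 + 2 = 43.1.
Posterior ∝ λ^3e^(−8λ) · λ^6e^(−43.1λ) = λ^9e^(−51.1λ), i.e. Gamma(10, 51.1).
Mode = (a−1)/b = 9/51.1 ≈ 0.1761.

λ̂_MAP = 0.1761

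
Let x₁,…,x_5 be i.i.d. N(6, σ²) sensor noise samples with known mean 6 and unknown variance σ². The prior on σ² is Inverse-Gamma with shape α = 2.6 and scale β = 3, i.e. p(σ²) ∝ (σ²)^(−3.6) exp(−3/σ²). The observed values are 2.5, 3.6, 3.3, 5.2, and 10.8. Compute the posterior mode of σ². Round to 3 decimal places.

Sum of squared deviations about the known mean: SS = (2.5−6)² + (3.6−6)² + (3.3−6)² + (5.2−6)² + (10.8−6)² = 48.98.
The Normal likelihood contributes (σ²)^(−n/2) exp(−SS/(2σ²)), so the posterior is Inverse-Gamma(α + n/2, β + SS/2) = Inverse-Gamma(5.1, 27.49).
The mode of Inverse-Gamma(a, b) is b/(a+1) = 27.49/6.1 ≈ 4.507.

σ̂²_MAP = 4.507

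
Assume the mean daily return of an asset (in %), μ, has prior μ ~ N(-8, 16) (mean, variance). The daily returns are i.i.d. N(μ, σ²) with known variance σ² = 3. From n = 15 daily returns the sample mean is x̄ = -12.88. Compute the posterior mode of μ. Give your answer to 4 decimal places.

μ̂_MAP = -12.8198

n = 15, x̄ = -12.88.
For a Normal prior and Normal likelihood with known variance, the posterior is Normal; its mode equals its mean, the precision-weighted average.
Prior precision 1/σ₀² = 1/16 = 0.0625; data precision n/σ² = 15/3 = 5.
μ̂ = (0.0625·(-8) + 5·(-12.88)) / (0.0625 + 5) = (-64.9)/5.0625 = -5192/405 ≈ -12.8198.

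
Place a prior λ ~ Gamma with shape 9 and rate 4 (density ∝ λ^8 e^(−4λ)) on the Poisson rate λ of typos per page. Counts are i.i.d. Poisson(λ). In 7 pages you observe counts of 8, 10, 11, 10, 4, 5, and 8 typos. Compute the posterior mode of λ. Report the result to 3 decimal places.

λ̂_MAP = 5.818

Σxᵢ = 8+10+11+10+4+5+8 = 56, with n = 7.
Posterior ∝ λ^8e^(−4λ) · λ^56e^(−7λ) = λ^64e^(−11λ), i.e. Gamma(shape=65, rate=11).
The mode of a Gamma(a, b) with a ≥ 1 (shape–rate) is (a−1)/b = 64/11 ≈ 5.818.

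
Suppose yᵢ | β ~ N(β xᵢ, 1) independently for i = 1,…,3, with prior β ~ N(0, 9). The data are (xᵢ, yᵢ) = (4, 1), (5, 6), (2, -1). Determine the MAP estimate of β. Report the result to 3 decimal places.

log p(β | y) = −Σ(yᵢ − βxᵢ)²/(2·1) − β²/(2·9) + const.
Setting the derivative to zero: Σxᵢ(yᵢ − βxᵢ)/1 − β/9 = 0, so β = Σxᵢyᵢ / (Σxᵢ² + σ²/τ²).
Σxᵢyᵢ = 4·1 + 5·6 + 2·(-1) = 32; Σxᵢ² = 45; σ²/τ² = 1/9.
β̂_MAP = 32 / (45 + 1/9) = 32/(406/9) = 144/203 ≈ 0.709.

β̂_MAP = 0.709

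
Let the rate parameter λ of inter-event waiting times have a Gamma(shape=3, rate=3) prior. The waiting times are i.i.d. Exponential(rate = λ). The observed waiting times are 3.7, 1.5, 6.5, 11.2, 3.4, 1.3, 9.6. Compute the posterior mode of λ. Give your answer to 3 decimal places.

The Exponential(rate=λ) likelihood is ∝ λ^n e^(−λΣtᵢ). Here n = 7 and Σtᵢ = 3.7 + 1.5 + 6.5 + 11.2 + 3.4 + 1.3 + 9.6 = 37.2.
Posterior ∝ λ^2e^(−3λ) · λ^7e^(−37.2λ) = λ^9e^(−40.2λ), i.e. Gamma(10, 40.2).
Mode = (a−1)/b = 9/40.2 ≈ 0.224.

λ̂_MAP = 0.224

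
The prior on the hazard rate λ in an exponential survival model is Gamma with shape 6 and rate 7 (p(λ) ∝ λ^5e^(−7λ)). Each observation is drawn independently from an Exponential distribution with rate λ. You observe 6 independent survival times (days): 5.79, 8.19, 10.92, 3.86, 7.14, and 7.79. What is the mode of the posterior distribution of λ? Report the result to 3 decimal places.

The Exponential(rate=λ) likelihood is ∝ λ^n e^(−λΣtᵢ). Here n = 6 and Σtᵢ = 5.79 + 8.19 + 10.92 + 3.86 + 7.14 + 7.79 = 43.69.
Posterior ∝ λ^5e^(−7λ) · λ^6e^(−43.69λ) = λ^11e^(−50.69λ), i.e. Gamma(12, 50.69).
Mode = (a−1)/b = 11/50.69 ≈ 0.217.

λ̂_MAP = 0.217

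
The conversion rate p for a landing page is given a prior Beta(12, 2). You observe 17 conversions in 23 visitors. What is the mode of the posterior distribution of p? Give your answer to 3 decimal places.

p̂_MAP = 0.800

Prior: Beta(12, 2).
Data: 17 successes in 23 trials. The binomial likelihood contributes p^17(1−p)^6, so the posterior is Beta(12+17, 2+6) = Beta(29, 8).
For Beta(a, b) with a, b > 1 the mode is (a−1)/(a+b−2) = 28/35 ≈ 0.800.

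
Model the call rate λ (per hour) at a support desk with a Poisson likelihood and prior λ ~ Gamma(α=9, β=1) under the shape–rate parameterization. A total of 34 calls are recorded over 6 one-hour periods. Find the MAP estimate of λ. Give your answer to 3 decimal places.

λ̂_MAP = 6.000

Σxᵢ = 34, n = 6.
Posterior ∝ λ^8e^(−1λ) · λ^34e^(−6λ) = λ^42e^(−7λ), i.e. Gamma(shape=43, rate=7).
The mode of a Gamma(a, b) with a ≥ 1 (shape–rate) is (a−1)/b = 42/7 ≈ 6.000.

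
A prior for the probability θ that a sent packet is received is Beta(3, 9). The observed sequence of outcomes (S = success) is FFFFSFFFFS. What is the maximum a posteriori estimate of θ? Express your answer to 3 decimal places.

Prior: Beta(3, 9).
Data: 2 successes in 10 trials (from the sequence). The binomial likelihood contributes θ^2(1−θ)^8, so the posterior is Beta(3+2, 9+8) = Beta(5, 17).
For Beta(a, b) with a, b > 1 the mode is (a−1)/(a+b−2) = 4/20 ≈ 0.200.

θ̂_MAP = 0.200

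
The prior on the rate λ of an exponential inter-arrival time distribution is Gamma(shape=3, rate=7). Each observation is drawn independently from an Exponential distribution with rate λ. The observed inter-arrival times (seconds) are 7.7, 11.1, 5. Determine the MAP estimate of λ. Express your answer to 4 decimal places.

The Exponential(rate=λ) likelihood is ∝ λ^n e^(−λΣtᵢ). Here n = 3 and Σtᵢ = 7.7 + 11.1 + 5 = 23.8.
Posterior ∝ λ^2e^(−7λ) · λ^3e^(−23.8λ) = λ^5e^(−30.8λ), i.e. Gamma(6, 30.8).
Mode = (a−1)/b = 5/30.8 ≈ 0.1623.

λ̂_MAP = 0.1623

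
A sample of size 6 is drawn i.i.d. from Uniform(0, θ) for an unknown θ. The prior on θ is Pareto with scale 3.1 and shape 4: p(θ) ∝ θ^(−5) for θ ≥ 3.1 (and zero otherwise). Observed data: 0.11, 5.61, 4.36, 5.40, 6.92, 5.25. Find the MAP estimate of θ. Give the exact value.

θ̂_MAP = 6.92

The Uniform(0, θ) likelihood is θ^(−n) for θ ≥ max(xᵢ), zero otherwise. Here max(xᵢ) = 6.92.
Posterior ∝ θ^(−5) · θ^(−6) = θ^(−11) on θ ≥ max(3.1, 6.92) = 6.92.
This density is strictly decreasing in θ, so the posterior mode lies at the lower boundary of the support.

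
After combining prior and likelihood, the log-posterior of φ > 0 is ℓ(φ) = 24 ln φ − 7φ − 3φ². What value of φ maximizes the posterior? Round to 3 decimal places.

ℓ'(φ) = 24/φ − 7 − 6φ. Setting this to zero and multiplying by φ: 6φ² + 7φ − 24 = 0.
φ = (−7 + √(7² + 4·6·24)) / (2·6) = (−7 + √625) / 12 = (−7 + 25)/12 = 3/2.
ℓ''(φ) = −24/φ² − 6 < 0, confirming a maximum.

φ̂_MAP = 1.500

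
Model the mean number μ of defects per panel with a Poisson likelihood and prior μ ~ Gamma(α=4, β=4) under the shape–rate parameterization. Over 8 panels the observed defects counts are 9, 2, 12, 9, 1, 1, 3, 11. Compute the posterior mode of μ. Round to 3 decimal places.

Σxᵢ = 9+2+12+9+1+1+3+11 = 48, with n = 8.
Posterior ∝ μ^3e^(−4μ) · μ^48e^(−8μ) = μ^51e^(−12μ), i.e. Gamma(shape=52, rate=12).
The mode of a Gamma(a, b) with a ≥ 1 (shape–rate) is (a−1)/b = 51/12 ≈ 4.250.

μ̂_MAP = 4.250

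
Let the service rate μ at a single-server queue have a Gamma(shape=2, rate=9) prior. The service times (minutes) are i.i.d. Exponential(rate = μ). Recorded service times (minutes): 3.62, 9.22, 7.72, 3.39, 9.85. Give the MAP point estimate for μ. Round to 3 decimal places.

The Exponential(rate=μ) likelihood is ∝ μ^n e^(−μΣtᵢ). Here n = 5 and Σtᵢ = 3.62 + 9.22 + 7.72 + 3.39 + 9.85 = 33.80.
Posterior ∝ μe^(−9μ) · μ^5e^(−33.80μ) = μ^6e^(−42.80μ), i.e. Gamma(7, 42.80).
Mode = (a−1)/b = 6/42.80 ≈ 0.140.

μ̂_MAP = 0.140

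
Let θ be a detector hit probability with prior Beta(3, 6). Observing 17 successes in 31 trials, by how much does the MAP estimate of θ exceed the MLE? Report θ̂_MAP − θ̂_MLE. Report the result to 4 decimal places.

Posterior is Beta(20, 20); MAP = (20−1)/(40−2) = 19/38 ≈ 0.50000.
MLE ignores the prior: θ̂_MLE = k/n = 17/31 ≈ 0.54839.
Difference = 19/38 − 17/31 = -3/62 ≈ -0.0484.

MAP − MLE = -0.0484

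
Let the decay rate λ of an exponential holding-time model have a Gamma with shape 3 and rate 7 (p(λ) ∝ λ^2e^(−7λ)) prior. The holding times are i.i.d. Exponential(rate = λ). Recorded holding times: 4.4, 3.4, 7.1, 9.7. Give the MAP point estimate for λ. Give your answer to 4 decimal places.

λ̂_MAP = 0.1899

The Exponential(rate=λ) likelihood is ∝ λ^n e^(−λΣtᵢ). Here n = 4 and Σtᵢ = 4.4 + 3.4 + 7.1 + 9.7 = 24.6.
Posterior ∝ λ^2e^(−7λ) · λ^4e^(−24.6λ) = λ^6e^(−31.6λ), i.e. Gamma(7, 31.6).
Mode = (a−1)/b = 6/31.6 ≈ 0.1899.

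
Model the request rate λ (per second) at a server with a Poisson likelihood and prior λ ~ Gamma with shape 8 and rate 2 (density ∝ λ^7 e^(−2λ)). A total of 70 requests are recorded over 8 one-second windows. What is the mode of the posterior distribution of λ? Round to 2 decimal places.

λ̂_MAP = 7.70

Σxᵢ = 70, n = 8.
Posterior ∝ λ^7e^(−2λ) · λ^70e^(−8λ) = λ^77e^(−10λ), i.e. Gamma(shape=78, rate=10).
The mode of a Gamma(a, b) with a ≥ 1 (shape–rate) is (a−1)/b = 77/10 ≈ 7.70.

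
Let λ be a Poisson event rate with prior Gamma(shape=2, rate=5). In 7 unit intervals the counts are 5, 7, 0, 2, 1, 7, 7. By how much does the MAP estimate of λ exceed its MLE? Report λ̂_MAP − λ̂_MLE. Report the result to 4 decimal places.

Σxᵢ = 29. Posterior is Gamma(31, 12); MAP = (31−1)/12 = 30/12 ≈ 2.50000.
MLE = x̄ = 29/7 ≈ 4.14286.
Difference = 30/12 − 29/7 = -23/14 ≈ -1.6429.

MAP − MLE = -1.6429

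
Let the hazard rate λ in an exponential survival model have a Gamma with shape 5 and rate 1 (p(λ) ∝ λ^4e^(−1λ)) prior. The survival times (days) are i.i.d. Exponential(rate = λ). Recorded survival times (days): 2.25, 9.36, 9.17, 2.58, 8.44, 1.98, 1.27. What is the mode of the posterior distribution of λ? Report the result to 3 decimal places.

The Exponential(rate=λ) likelihood is ∝ λ^n e^(−λΣtᵢ). Here n = 7 and Σtᵢ = 2.25 + 9.36 + 9.17 + 2.58 + 8.44 + 1.98 + 1.27 = 35.05.
Posterior ∝ λ^4e^(−1λ) · λ^7e^(−35.05λ) = λ^11e^(−36.05λ), i.e. Gamma(12, 36.05).
Mode = (a−1)/b = 11/36.05 ≈ 0.305.

λ̂_MAP = 0.305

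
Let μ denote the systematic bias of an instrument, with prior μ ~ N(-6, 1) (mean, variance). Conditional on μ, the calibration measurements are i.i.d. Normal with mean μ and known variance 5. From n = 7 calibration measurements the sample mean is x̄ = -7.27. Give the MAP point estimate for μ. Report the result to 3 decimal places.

μ̂_MAP = -6.741

n = 7, x̄ = -7.27.
For a Normal prior and Normal likelihood with known variance, the posterior is Normal; its mode equals its mean, the precision-weighted average.
Prior precision 1/σ₀² = 1/1 = 1; data precision n/σ² = 7/5 = 1.4.
μ̂ = (1·(-6) + 1.4·(-7.27)) / (1 + 1.4) = (-16.178)/2.4 = -8089/1200 ≈ -6.741.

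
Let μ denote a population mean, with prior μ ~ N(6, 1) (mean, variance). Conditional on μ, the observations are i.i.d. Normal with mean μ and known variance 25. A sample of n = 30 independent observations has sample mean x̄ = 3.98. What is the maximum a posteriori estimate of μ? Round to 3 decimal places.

μ̂_MAP = 4.898

n = 30, x̄ = 3.98.
For a Normal prior and Normal likelihood with known variance, the posterior is Normal; its mode equals its mean, the precision-weighted average.
Prior precision 1/σ₀² = 1/1 = 1; data precision n/σ² = 30/25 = 1.2.
μ̂ = (1·6 + 1.2·3.98) / (1 + 1.2) = 10.776/2.2 = 1347/275 ≈ 4.898.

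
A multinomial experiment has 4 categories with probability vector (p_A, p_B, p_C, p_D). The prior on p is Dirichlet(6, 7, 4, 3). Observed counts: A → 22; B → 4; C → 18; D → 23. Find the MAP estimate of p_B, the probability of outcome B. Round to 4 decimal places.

MAP estimate of p_B = 0.1205

The posterior is Dirichlet(αᵢ + nᵢ) = Dirichlet(28, 11, 22, 26).
For a Dirichlet(a₁,…,a_K) with all aᵢ > 1, the mode has j-th component (aⱼ − 1)/(Σaᵢ − K).
Here Σaᵢ = 87 and K = 4, so p_B = (11 − 1)/(87 − 4) = 10/83 ≈ 0.1205.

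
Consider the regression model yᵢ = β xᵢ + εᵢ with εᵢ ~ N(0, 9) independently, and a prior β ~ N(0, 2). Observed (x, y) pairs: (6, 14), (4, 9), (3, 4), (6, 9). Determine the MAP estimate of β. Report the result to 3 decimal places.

β̂_MAP = 1.833

log p(β | y) = −Σ(yᵢ − βxᵢ)²/(2·9) − β²/(2·2) + const.
Setting the derivative to zero: Σxᵢ(yᵢ − βxᵢ)/9 − β/2 = 0, so β = Σxᵢyᵢ / (Σxᵢ² + σ²/τ²).
Σxᵢyᵢ = 6·14 + 4·9 + 3·4 + 6·9 = 186; Σxᵢ² = 97; σ²/τ² = 4.5.
β̂_MAP = 186 / (97 + 4.5) = 186/101.5 ≈ 1.833.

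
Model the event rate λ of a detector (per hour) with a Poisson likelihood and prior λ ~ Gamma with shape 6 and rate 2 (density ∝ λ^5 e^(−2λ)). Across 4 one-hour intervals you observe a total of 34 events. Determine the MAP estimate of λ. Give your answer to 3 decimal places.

λ̂_MAP = 6.500

Σxᵢ = 34, n = 4.
Posterior ∝ λ^5e^(−2λ) · λ^34e^(−4λ) = λ^39e^(−6λ), i.e. Gamma(shape=40, rate=6).
The mode of a Gamma(a, b) with a ≥ 1 (shape–rate) is (a−1)/b = 39/6 ≈ 6.500.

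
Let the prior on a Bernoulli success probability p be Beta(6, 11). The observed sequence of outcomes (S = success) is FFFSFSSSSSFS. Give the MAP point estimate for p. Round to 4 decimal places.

Prior: Beta(6, 11).
Data: 7 successes in 12 trials (from the sequence). The binomial likelihood contributes p^7(1−p)^5, so the posterior is Beta(6+7, 11+5) = Beta(13, 16).
For Beta(a, b) with a, b > 1 the mode is (a−1)/(a+b−2) = 12/27 ≈ 0.4444.

p̂_MAP = 0.4444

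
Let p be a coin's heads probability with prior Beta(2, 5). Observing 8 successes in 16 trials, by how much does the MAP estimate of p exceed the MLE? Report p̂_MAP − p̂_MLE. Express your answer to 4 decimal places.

MAP − MLE = -0.0714

Posterior is Beta(10, 13); MAP = (10−1)/(23−2) = 9/21 ≈ 0.42857.
MLE ignores the prior: p̂_MLE = k/n = 8/16 ≈ 0.50000.
Difference = 9/21 − 8/16 = -1/14 ≈ -0.0714.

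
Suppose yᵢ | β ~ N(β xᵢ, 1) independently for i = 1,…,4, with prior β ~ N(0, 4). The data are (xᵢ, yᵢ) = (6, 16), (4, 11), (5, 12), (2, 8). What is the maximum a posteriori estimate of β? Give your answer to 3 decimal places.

log p(β | y) = −Σ(yᵢ − βxᵢ)²/(2·1) − β²/(2·4) + const.
Setting the derivative to zero: Σxᵢ(yᵢ − βxᵢ)/1 − β/4 = 0, so β = Σxᵢyᵢ / (Σxᵢ² + σ²/τ²).
Σxᵢyᵢ = 6·16 + 4·11 + 5·12 + 2·8 = 216; Σxᵢ² = 81; σ²/τ² = 0.25.
β̂_MAP = 216 / (81 + 0.25) = 216/81.25 ≈ 2.658.

β̂_MAP = 2.658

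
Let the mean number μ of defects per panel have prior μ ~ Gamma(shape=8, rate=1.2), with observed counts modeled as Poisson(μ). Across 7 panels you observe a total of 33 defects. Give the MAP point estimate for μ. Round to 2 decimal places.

Σxᵢ = 33, n = 7.
Posterior ∝ μ^7e^(−1.2μ) · μ^33e^(−7μ) = μ^40e^(−8.2μ), i.e. Gamma(shape=41, rate=8.2).
The mode of a Gamma(a, b) with a ≥ 1 (shape–rate) is (a−1)/b = 40/8.2 ≈ 4.88.

μ̂_MAP = 4.88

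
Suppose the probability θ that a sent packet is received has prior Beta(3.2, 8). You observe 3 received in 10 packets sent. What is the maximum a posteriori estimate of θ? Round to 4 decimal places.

θ̂_MAP = 0.2708

Prior: Beta(3.2, 8).
Data: 3 successes in 10 trials. The binomial likelihood contributes θ^3(1−θ)^7, so the posterior is Beta(3.2+3, 8+7) = Beta(6.2, 15).
For Beta(a, b) with a, b > 1 the mode is (a−1)/(a+b−2) = 5.2/19.2 ≈ 0.2708.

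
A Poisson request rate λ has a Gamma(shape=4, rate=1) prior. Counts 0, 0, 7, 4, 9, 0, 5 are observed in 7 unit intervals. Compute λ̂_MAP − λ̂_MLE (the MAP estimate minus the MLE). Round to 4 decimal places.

MAP − MLE = -0.0714

Σxᵢ = 25. Posterior is Gamma(29, 8); MAP = (29−1)/8 = 28/8 ≈ 3.50000.
MLE = x̄ = 25/7 ≈ 3.57143.
Difference = 28/8 − 25/7 = -1/14 ≈ -0.0714.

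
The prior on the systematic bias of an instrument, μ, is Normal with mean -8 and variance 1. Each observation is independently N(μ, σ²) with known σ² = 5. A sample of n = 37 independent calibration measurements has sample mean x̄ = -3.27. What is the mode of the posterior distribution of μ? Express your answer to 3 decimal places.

n = 37, x̄ = -3.27.
For a Normal prior and Normal likelihood with known variance, the posterior is Normal; its mode equals its mean, the precision-weighted average.
Prior precision 1/σ₀² = 1/1 = 1; data precision n/σ² = 37/5 = 7.4.
μ̂ = (1·(-8) + 7.4·(-3.27)) / (1 + 7.4) = (-32.198)/8.4 = -16099/4200 ≈ -3.833.

μ̂_MAP = -3.833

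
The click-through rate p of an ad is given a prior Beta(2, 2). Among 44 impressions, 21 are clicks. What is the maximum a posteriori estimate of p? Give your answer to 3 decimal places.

Prior: Beta(2, 2).
Data: 21 successes in 44 trials. The binomial likelihood contributes p^21(1−p)^23, so the posterior is Beta(2+21, 2+23) = Beta(23, 25).
For Beta(a, b) with a, b > 1 the mode is (a−1)/(a+b−2) = 22/46 ≈ 0.478.

p̂_MAP = 0.478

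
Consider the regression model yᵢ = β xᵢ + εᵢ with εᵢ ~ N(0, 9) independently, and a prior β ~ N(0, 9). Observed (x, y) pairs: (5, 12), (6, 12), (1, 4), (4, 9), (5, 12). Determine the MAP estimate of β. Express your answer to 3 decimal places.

log p(β | y) = −Σ(yᵢ − βxᵢ)²/(2·9) − β²/(2·9) + const.
Setting the derivative to zero: Σxᵢ(yᵢ − βxᵢ)/9 − β/9 = 0, so β = Σxᵢyᵢ / (Σxᵢ² + σ²/τ²).
Σxᵢyᵢ = 5·12 + 6·12 + 1·4 + 4·9 + 5·12 = 232; Σxᵢ² = 103; σ²/τ² = 1.
β̂_MAP = 232 / (103 + 1) = 232/104 ≈ 2.231.

β̂_MAP = 2.231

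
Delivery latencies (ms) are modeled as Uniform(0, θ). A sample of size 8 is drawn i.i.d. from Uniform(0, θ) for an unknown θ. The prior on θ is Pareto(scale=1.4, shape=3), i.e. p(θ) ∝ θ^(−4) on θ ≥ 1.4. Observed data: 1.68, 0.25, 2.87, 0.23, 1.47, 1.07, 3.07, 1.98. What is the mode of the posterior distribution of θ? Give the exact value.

The Uniform(0, θ) likelihood is θ^(−n) for θ ≥ max(xᵢ), zero otherwise. Here max(xᵢ) = 3.07.
Posterior ∝ θ^(−4) · θ^(−8) = θ^(−12) on θ ≥ max(1.4, 3.07) = 3.07.
This density is strictly decreasing in θ, so the posterior mode lies at the lower boundary of the support.

θ̂_MAP = 3.07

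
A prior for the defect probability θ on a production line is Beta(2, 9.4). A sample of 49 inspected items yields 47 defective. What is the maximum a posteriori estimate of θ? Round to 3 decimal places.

Prior: Beta(2, 9.4).
Data: 47 successes in 49 trials. The binomial likelihood contributes θ^47(1−θ)^2, so the posterior is Beta(2+47, 9.4+2) = Beta(49, 11.4).
For Beta(a, b) with a, b > 1 the mode is (a−1)/(a+b−2) = 48/58.4 ≈ 0.822.

θ̂_MAP = 0.822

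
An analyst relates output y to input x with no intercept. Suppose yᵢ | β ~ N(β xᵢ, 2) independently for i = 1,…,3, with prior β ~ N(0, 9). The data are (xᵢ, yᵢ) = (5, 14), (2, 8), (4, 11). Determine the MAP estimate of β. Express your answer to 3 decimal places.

β̂_MAP = 2.875

log p(β | y) = −Σ(yᵢ − βxᵢ)²/(2·2) − β²/(2·9) + const.
Setting the derivative to zero: Σxᵢ(yᵢ − βxᵢ)/2 − β/9 = 0, so β = Σxᵢyᵢ / (Σxᵢ² + σ²/τ²).
Σxᵢyᵢ = 5·14 + 2·8 + 4·11 = 130; Σxᵢ² = 45; σ²/τ² = 2/9.
β̂_MAP = 130 / (45 + 2/9) = 130/(407/9) = 1170/407 ≈ 2.875.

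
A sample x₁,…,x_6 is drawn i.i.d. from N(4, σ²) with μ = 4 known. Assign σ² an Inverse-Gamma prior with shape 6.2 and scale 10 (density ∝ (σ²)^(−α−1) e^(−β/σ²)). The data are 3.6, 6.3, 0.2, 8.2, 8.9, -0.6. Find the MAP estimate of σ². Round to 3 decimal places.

σ̂²_MAP = 5.034

Sum of squared deviations about the known mean: SS = (3.6−4)² + (6.3−4)² + (0.2−4)² + (8.2−4)² + (8.9−4)² + (-0.6−4)² = 82.7.
The Normal likelihood contributes (σ²)^(−n/2) exp(−SS/(2σ²)), so the posterior is Inverse-Gamma(α + n/2, β + SS/2) = Inverse-Gamma(9.2, 51.35).
The mode of Inverse-Gamma(a, b) is b/(a+1) = 51.35/10.2 ≈ 5.034.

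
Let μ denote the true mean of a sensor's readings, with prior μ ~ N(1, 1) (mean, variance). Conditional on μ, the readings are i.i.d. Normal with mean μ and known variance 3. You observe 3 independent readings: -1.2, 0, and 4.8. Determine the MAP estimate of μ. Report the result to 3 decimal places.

n = 3; x̄ = ((-1.2) + 0 + 4.8)/3 = 3.6/3 = 1.2.
For a Normal prior and Normal likelihood with known variance, the posterior is Normal; its mode equals its mean, the precision-weighted average.
Prior precision 1/σ₀² = 1/1 = 1; data precision n/σ² = 3/3 = 1.
μ̂ = (1·1 + 1·1.2) / (1 + 1) = 2.2/2 = 1.100.

μ̂_MAP = 1.100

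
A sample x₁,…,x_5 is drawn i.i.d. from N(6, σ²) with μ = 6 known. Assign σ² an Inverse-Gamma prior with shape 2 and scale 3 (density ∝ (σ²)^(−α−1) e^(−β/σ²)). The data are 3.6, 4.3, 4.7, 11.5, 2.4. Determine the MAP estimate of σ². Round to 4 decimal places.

σ̂²_MAP = 5.4136

Sum of squared deviations about the known mean: SS = (3.6−6)² + (4.3−6)² + (4.7−6)² + (11.5−6)² + (2.4−6)² = 53.55.
The Normal likelihood contributes (σ²)^(−n/2) exp(−SS/(2σ²)), so the posterior is Inverse-Gamma(α + n/2, β + SS/2) = Inverse-Gamma(4.5, 29.775).
The mode of Inverse-Gamma(a, b) is b/(a+1) = 29.775/5.5 ≈ 5.4136.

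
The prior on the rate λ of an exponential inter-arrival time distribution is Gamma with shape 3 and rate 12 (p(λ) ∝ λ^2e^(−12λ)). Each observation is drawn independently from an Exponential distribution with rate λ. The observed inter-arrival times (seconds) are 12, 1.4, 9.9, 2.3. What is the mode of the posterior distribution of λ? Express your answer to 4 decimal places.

λ̂_MAP = 0.1596

The Exponential(rate=λ) likelihood is ∝ λ^n e^(−λΣtᵢ). Here n = 4 and Σtᵢ = 12 + 1.4 + 9.9 + 2.3 = 25.6.
Posterior ∝ λ^2e^(−12λ) · λ^4e^(−25.6λ) = λ^6e^(−37.6λ), i.e. Gamma(7, 37.6).
Mode = (a−1)/b = 6/37.6 ≈ 0.1596.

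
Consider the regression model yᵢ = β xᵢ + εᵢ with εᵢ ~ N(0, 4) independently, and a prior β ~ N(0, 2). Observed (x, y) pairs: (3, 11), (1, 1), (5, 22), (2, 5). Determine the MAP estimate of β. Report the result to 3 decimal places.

β̂_MAP = 3.756

log p(β | y) = −Σ(yᵢ − βxᵢ)²/(2·4) − β²/(2·2) + const.
Setting the derivative to zero: Σxᵢ(yᵢ − βxᵢ)/4 − β/2 = 0, so β = Σxᵢyᵢ / (Σxᵢ² + σ²/τ²).
Σxᵢyᵢ = 3·11 + 1·1 + 5·22 + 2·5 = 154; Σxᵢ² = 39; σ²/τ² = 2.
β̂_MAP = 154 / (39 + 2) = 154/41 ≈ 3.756.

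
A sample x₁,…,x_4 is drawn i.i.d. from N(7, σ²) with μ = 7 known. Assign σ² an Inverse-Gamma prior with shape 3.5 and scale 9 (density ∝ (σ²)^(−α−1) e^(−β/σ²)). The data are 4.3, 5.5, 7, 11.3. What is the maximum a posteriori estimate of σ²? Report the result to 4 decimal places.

Sum of squared deviations about the known mean: SS = (4.3−7)² + (5.5−7)² + (7−7)² + (11.3−7)² = 28.03.
The Normal likelihood contributes (σ²)^(−n/2) exp(−SS/(2σ²)), so the posterior is Inverse-Gamma(α + n/2, β + SS/2) = Inverse-Gamma(5.5, 23.015).
The mode of Inverse-Gamma(a, b) is b/(a+1) = 23.015/6.5 ≈ 3.5408.

σ̂²_MAP = 3.5408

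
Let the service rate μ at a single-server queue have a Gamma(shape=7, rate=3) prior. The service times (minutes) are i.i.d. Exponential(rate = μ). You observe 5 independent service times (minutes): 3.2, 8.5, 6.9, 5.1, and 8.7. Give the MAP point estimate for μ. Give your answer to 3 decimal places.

The Exponential(rate=μ) likelihood is ∝ μ^n e^(−μΣtᵢ). Here n = 5 and Σtᵢ = 3.2 + 8.5 + 6.9 + 5.1 + 8.7 = 32.4.
Posterior ∝ μ^6e^(−3μ) · μ^5e^(−32.4μ) = μ^11e^(−35.4μ), i.e. Gamma(12, 35.4).
Mode = (a−1)/b = 11/35.4 ≈ 0.311.

μ̂_MAP = 0.311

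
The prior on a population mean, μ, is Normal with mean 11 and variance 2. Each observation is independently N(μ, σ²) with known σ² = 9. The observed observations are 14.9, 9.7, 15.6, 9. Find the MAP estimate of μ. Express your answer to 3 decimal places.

μ̂_MAP = 11.612

n = 4; x̄ = (14.9 + 9.7 + 15.6 + 9)/4 = 49.2/4 = 12.3.
For a Normal prior and Normal likelihood with known variance, the posterior is Normal; its mode equals its mean, the precision-weighted average.
Prior precision 1/σ₀² = 1/2 = 0.5; data precision n/σ² = 4/9.
μ̂ = (0.5·11 + (4/9)·12.3) / (0.5 + 4/9) = (329/30)/(17/18) = 987/85 ≈ 11.612.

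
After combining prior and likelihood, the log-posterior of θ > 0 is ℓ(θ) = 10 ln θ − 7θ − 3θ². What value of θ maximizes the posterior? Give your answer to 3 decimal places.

ℓ'(θ) = 10/θ − 7 − 6θ. Setting this to zero and multiplying by θ: 6θ² + 7θ − 10 = 0.
θ = (−7 + √(7² + 4·6·10)) / (2·6) = (−7 + √289) / 12 = (−7 + 17)/12 = 5/6.
ℓ''(θ) = −10/θ² − 6 < 0, confirming a maximum.

θ̂_MAP = 0.833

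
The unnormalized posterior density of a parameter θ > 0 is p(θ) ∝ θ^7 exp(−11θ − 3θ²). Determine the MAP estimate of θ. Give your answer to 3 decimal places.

θ̂_MAP = 0.500

ℓ'(θ) = 7/θ − 11 − 6θ. Setting this to zero and multiplying by θ: 6θ² + 11θ − 7 = 0.
θ = (−11 + √(11² + 4·6·7)) / (2·6) = (−11 + √289) / 12 = (−11 + 17)/12 = 1/2.
ℓ''(θ) = −7/θ² − 6 < 0, confirming a maximum.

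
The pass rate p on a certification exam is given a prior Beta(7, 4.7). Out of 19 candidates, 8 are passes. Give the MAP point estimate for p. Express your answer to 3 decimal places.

Prior: Beta(7, 4.7).
Data: 8 successes in 19 trials. The binomial likelihood contributes p^8(1−p)^11, so the posterior is Beta(7+8, 4.7+11) = Beta(15, 15.7).
For Beta(a, b) with a, b > 1 the mode is (a−1)/(a+b−2) = 14/28.7 ≈ 0.488.

p̂_MAP = 0.488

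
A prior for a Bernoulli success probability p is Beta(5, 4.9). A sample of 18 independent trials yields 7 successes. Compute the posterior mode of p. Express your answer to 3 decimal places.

p̂_MAP = 0.425

Prior: Beta(5, 4.9).
Data: 7 successes in 18 trials. The binomial likelihood contributes p^7(1−p)^11, so the posterior is Beta(5+7, 4.9+11) = Beta(12, 15.9).
For Beta(a, b) with a, b > 1 the mode is (a−1)/(a+b−2) = 11/25.9 ≈ 0.425.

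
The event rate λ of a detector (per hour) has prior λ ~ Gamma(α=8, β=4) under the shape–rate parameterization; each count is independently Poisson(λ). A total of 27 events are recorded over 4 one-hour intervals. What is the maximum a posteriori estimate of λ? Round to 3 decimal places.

λ̂_MAP = 4.250

Σxᵢ = 27, n = 4.
Posterior ∝ λ^7e^(−4λ) · λ^27e^(−4λ) = λ^34e^(−8λ), i.e. Gamma(shape=35, rate=8).
The mode of a Gamma(a, b) with a ≥ 1 (shape–rate) is (a−1)/b = 34/8 ≈ 4.250.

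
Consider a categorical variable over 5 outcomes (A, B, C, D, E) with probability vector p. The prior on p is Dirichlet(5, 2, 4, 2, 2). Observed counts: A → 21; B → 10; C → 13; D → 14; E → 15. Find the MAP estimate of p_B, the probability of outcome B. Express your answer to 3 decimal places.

MAP estimate of p_B = 0.133

The posterior is Dirichlet(αᵢ + nᵢ) = Dirichlet(26, 12, 17, 16, 17).
For a Dirichlet(a₁,…,a_K) with all aᵢ > 1, the mode has j-th component (aⱼ − 1)/(Σaᵢ − K).
Here Σaᵢ = 88 and K = 5, so p_B = (12 − 1)/(88 − 5) = 11/83 ≈ 0.133.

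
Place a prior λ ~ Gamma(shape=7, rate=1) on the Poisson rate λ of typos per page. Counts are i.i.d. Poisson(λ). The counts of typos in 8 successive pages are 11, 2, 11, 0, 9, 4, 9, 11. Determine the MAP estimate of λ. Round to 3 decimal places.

Σxᵢ = 11+2+11+0+9+4+9+11 = 57, with n = 8.
Posterior ∝ λ^6e^(−1λ) · λ^57e^(−8λ) = λ^63e^(−9λ), i.e. Gamma(shape=64, rate=9).
The mode of a Gamma(a, b) with a ≥ 1 (shape–rate) is (a−1)/b = 63/9 ≈ 7.000.

λ̂_MAP = 7.000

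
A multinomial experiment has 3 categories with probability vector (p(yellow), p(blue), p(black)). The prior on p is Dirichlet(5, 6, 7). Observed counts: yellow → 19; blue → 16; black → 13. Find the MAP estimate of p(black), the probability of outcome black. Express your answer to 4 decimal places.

The posterior is Dirichlet(αᵢ + nᵢ) = Dirichlet(24, 22, 20).
For a Dirichlet(a₁,…,a_K) with all aᵢ > 1, the mode has j-th component (aⱼ − 1)/(Σaᵢ − K).
Here Σaᵢ = 66 and K = 3, so p(black) = (20 − 1)/(66 − 3) = 19/63 ≈ 0.3016.

MAP estimate of p(black) = 0.3016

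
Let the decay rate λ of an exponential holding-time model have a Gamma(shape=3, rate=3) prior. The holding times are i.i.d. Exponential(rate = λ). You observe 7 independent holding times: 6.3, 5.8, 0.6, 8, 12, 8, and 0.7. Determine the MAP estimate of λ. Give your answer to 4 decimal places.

The Exponential(rate=λ) likelihood is ∝ λ^n e^(−λΣtᵢ). Here n = 7 and Σtᵢ = 6.3 + 5.8 + 0.6 + 8 + 12 + 8 + 0.7 = 41.4.
Posterior ∝ λ^2e^(−3λ) · λ^7e^(−41.4λ) = λ^9e^(−44.4λ), i.e. Gamma(10, 44.4).
Mode = (a−1)/b = 9/44.4 ≈ 0.2027.

λ̂_MAP = 0.2027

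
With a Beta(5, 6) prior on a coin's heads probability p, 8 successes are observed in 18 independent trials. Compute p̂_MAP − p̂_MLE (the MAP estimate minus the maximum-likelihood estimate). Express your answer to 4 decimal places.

Posterior is Beta(13, 16); MAP = (13−1)/(29−2) = 12/27 ≈ 0.44444.
MLE ignores the prior: p̂_MLE = k/n = 8/18 ≈ 0.44444.
Difference = 12/27 − 8/18 = 0 ≈ 0.0000.

MAP − MLE = 0.0000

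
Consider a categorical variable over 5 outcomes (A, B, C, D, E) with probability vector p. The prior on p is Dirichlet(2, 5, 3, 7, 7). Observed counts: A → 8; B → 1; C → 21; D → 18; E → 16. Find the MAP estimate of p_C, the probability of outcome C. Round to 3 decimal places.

MAP estimate of p_C = 0.277

The posterior is Dirichlet(αᵢ + nᵢ) = Dirichlet(10, 6, 24, 25, 23).
For a Dirichlet(a₁,…,a_K) with all aᵢ > 1, the mode has j-th component (aⱼ − 1)/(Σaᵢ − K).
Here Σaᵢ = 88 and K = 5, so p_C = (24 − 1)/(88 − 5) = 23/83 ≈ 0.277.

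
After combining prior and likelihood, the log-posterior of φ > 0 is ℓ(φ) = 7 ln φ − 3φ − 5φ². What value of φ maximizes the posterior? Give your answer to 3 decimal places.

φ̂_MAP = 0.700

ℓ'(φ) = 7/φ − 3 − 10φ. Setting this to zero and multiplying by φ: 10φ² + 3φ − 7 = 0.
φ = (−3 + √(3² + 4·10·7)) / (2·10) = (−3 + √289) / 20 = (−3 + 17)/20 = 7/10.
ℓ''(φ) = −7/φ² − 10 < 0, confirming a maximum.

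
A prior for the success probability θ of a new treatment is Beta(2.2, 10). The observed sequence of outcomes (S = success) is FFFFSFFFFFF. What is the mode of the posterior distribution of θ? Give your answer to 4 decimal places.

θ̂_MAP = 0.1038

Prior: Beta(2.2, 10).
Data: 1 success in 11 trials (from the sequence). The binomial likelihood contributes θ(1−θ)^10, so the posterior is Beta(2.2+1, 10+10) = Beta(3.2, 20).
For Beta(a, b) with a, b > 1 the mode is (a−1)/(a+b−2) = 2.2/21.2 ≈ 0.1038.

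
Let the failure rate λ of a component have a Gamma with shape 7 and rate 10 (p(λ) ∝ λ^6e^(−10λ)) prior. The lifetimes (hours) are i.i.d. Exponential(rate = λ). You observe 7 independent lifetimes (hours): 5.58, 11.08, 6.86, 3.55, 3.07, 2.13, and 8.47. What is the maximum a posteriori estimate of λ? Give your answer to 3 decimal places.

The Exponential(rate=λ) likelihood is ∝ λ^n e^(−λΣtᵢ). Here n = 7 and Σtᵢ = 5.58 + 11.08 + 6.86 + 3.55 + 3.07 + 2.13 + 8.47 = 40.74.
Posterior ∝ λ^6e^(−10λ) · λ^7e^(−40.74λ) = λ^13e^(−50.74λ), i.e. Gamma(14, 50.74).
Mode = (a−1)/b = 13/50.74 ≈ 0.256.

λ̂_MAP = 0.256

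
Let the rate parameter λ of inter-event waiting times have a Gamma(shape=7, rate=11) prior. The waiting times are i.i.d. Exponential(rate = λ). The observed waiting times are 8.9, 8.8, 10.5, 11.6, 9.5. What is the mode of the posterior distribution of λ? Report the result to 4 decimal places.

λ̂_MAP = 0.1824

The Exponential(rate=λ) likelihood is ∝ λ^n e^(−λΣtᵢ). Here n = 5 and Σtᵢ = 8.9 + 8.8 + 10.5 + 11.6 + 9.5 = 49.3.
Posterior ∝ λ^6e^(−11λ) · λ^5e^(−49.3λ) = λ^11e^(−60.3λ), i.e. Gamma(12, 60.3).
Mode = (a−1)/b = 11/60.3 ≈ 0.1824.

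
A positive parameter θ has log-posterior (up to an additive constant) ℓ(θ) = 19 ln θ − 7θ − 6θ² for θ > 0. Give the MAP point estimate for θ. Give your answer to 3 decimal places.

ℓ'(θ) = 19/θ − 7 − 12θ. Setting this to zero and multiplying by θ: 12θ² + 7θ − 19 = 0.
θ = (−7 + √(7² + 4·12·19)) / (2·12) = (−7 + √961) / 24 = (−7 + 31)/24 = 1.
ℓ''(θ) = −19/θ² − 12 < 0, confirming a maximum.

θ̂_MAP = 1.000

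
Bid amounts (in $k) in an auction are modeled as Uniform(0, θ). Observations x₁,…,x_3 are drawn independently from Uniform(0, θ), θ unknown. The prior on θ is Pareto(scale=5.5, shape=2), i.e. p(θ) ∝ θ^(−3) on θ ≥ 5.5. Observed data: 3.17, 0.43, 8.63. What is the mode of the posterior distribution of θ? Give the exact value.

θ̂_MAP = 8.63

The Uniform(0, θ) likelihood is θ^(−n) for θ ≥ max(xᵢ), zero otherwise. Here max(xᵢ) = 8.63.
Posterior ∝ θ^(−3) · θ^(−3) = θ^(−6) on θ ≥ max(5.5, 8.63) = 8.63.
This density is strictly decreasing in θ, so the posterior mode lies at the lower boundary of the support.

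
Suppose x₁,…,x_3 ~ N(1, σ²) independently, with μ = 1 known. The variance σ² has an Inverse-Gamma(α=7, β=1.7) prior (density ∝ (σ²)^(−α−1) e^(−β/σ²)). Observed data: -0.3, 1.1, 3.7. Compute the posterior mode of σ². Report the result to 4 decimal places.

σ̂²_MAP = 0.6521

Sum of squared deviations about the known mean: SS = (-0.3−1)² + (1.1−1)² + (3.7−1)² = 8.99.
The Normal likelihood contributes (σ²)^(−n/2) exp(−SS/(2σ²)), so the posterior is Inverse-Gamma(α + n/2, β + SS/2) = Inverse-Gamma(8.5, 6.195).
The mode of Inverse-Gamma(a, b) is b/(a+1) = 6.195/9.5 ≈ 0.6521.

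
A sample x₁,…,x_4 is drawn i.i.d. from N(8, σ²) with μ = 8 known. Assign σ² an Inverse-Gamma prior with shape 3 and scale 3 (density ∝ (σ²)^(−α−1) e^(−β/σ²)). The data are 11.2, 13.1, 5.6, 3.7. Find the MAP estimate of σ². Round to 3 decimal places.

σ̂²_MAP = 5.542

Sum of squared deviations about the known mean: SS = (11.2−8)² + (13.1−8)² + (5.6−8)² + (3.7−8)² = 60.5.
The Normal likelihood contributes (σ²)^(−n/2) exp(−SS/(2σ²)), so the posterior is Inverse-Gamma(α + n/2, β + SS/2) = Inverse-Gamma(5, 33.25).
The mode of Inverse-Gamma(a, b) is b/(a+1) = 33.25/6 ≈ 5.542.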